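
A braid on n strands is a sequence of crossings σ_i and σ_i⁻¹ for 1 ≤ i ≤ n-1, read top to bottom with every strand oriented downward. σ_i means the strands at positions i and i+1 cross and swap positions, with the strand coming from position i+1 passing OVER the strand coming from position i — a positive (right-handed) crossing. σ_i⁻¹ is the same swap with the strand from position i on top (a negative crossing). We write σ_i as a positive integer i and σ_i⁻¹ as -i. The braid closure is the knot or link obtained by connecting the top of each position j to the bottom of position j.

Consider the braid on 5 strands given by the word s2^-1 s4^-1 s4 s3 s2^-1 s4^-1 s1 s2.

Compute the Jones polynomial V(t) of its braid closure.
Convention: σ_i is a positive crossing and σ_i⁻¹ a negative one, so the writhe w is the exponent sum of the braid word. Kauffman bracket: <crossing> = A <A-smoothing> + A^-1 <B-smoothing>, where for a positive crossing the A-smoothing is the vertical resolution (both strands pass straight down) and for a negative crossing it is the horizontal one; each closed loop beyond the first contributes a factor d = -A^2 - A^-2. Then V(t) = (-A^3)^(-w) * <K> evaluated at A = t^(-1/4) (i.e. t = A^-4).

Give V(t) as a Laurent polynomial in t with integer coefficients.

The presented braid s2^-1 s4^-1 s4 s3 s2^-1 s4^-1 s1 s2 on 5 strands reduces by inverse Markov moves (closure unchanged at each step):
  Deconjugate: the word is γ·β·γ⁻¹ with γ = s2^-1 (prefix) and γ⁻¹ = s2 (suffix); strip both.
Reduced to β = s4^-1 s4 s3 s2^-1 s4^-1 s1 on 5 strands, 6 crossings.
Compute on β:
First cancel adjacent σ_i σ_i⁻¹ pairs (Reidemeister II — same braid, same closure): s4^-1 s4 s3 s2^-1 s4^-1 s1 → s3 s2^-1 s4^-1 s1.
Braid: s3 s2^-1 s4^-1 s1 on 5 strands, 4 crossings.
Writhe w = (#positive) - (#negative) = 2 - 2 = 0.
Enumerate smoothing states for the bracket polynomial. There are 2^4 = 16 states.
Each crossing splits two ways (0=vertical, 1=horizontal). The state's weight is A^(#A-smoothings - #B-smoothings) * d^(loops - 1).
  state 0000: A-exp=+0, loops=5, term = A^0 * d^4
  state 0001: A-exp=-2, loops=4, term = A^-2 * d^3
  state 0010: A-exp=+2, loops=4, term = A^2 * d^3
  state 0011: A-exp=+0, loops=3, term = A^0 * d^2
  state 0100: A-exp=+2, loops=4, term = A^2 * d^3
  state 0101: A-exp=+0, loops=3, term = A^0 * d^2
  state 0110: A-exp=+4, loops=3, term = A^4 * d^2
  state 0111: A-exp=+2, loops=2, term = A^2 * d^1
  state 1000: A-exp=-2, loops=4, term = A^-2 * d^3
  state 1001: A-exp=-4, loops=3, term = A^-4 * d^2
  state 1010: A-exp=+0, loops=3, term = A^0 * d^2
  state 1011: A-exp=-2, loops=2, term = A^-2 * d^1
  state 1100: A-exp=+0, loops=3, term = A^0 * d^2
  state 1101: A-exp=-2, loops=2, term = A^-2 * d^1
  state 1110: A-exp=+2, loops=2, term = A^2 * d^1
  state 1111: A-exp=+0, loops=1, term = A^0 * d^0
Collect the terms by A-exponent (count of states per loop number):
Powers of d = -A^2 - A^-2: d^2 = A^4 + 2 + A^-4; d^3 = -A^6 - 3*A^2 - 3*A^-2 - A^-6; d^4 = A^8 + 4*A^4 + 6 + 4*A^-4 + A^-8.
  A^4 * (d^2) = A^8 + 2*A^4 + 1
  A^2 * (2*d + 2*d^3) = -2*A^8 - 8*A^4 - 8 - 2*A^-4
  A^0 * (1 + 4*d^2 + d^4) = A^8 + 8*A^4 + 15 + 8*A^-4 + A^-8
  A^-2 * (2*d + 2*d^3) = -2*A^4 - 8 - 8*A^-4 - 2*A^-8
  A^-4 * (d^2) = 1 + 2*A^-4 + A^-8
Summing the groups: <K> = 1
Normalise by the writhe: (-A^3)^(-w) = (-A^3)^(0) = 1, so f(A) = 1 * <K> = 1.
Substitute A = t^(-1/4), i.e. A^e → t^(-e/4): V(t) = 1

Answer: 1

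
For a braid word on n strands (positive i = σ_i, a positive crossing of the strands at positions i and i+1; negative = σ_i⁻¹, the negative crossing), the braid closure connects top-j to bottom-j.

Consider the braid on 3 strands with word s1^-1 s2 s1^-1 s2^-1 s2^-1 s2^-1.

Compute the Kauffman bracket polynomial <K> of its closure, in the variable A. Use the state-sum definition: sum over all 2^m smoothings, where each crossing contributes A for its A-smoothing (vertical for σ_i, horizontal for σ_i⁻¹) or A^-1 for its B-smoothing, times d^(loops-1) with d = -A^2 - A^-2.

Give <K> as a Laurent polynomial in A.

Braid: s1^-1 s2 s1^-1 s2^-1 s2^-1 s2^-1 on 3 strands, 6 crossings.
Writhe w = (#positive) - (#negative) = 1 - 5 = -4.
State-sum expansion of <K>. There are 2^6 = 64 states.
Smooth each crossing (0=||, 1=⌣⌢); contribution A^(Σ sign_k(1-2s_k)) * d^(L-1).
Tabulate the states by total A-exponent and number of loops L (A-exp: L × count):
  A^6: L=4 ×1
  A^4: L=3 ×6
  A^2: L=2 ×12, L=4 ×3
  A^0: L=1 ×9, L=3 ×10, L=5 ×1
  A^-2: L=2 ×12, L=4 ×3
  A^-4: L=1 ×2, L=3 ×4
  A^-6: L=2 ×1
Each group contributes A^e * Σ count * d^(L-1):
Powers of d = -A^2 - A^-2: d^2 = A^4 + 2 + A^-4; d^3 = -A^6 - 3*A^2 - 3*A^-2 - A^-6; d^4 = A^8 + 4*A^4 + 6 + 4*A^-4 + A^-8.
  A^6 * (d^3) = -A^12 - 3*A^8 - 3*A^4 - 1
  A^4 * (6*d^2) = 6*A^8 + 12*A^4 + 6
  A^2 * (12*d + 3*d^3) = -3*A^8 - 21*A^4 - 21 - 3*A^-4
  A^0 * (9 + 10*d^2 + d^4) = A^8 + 14*A^4 + 35 + 14*A^-4 + A^-8
  A^-2 * (12*d + 3*d^3) = -3*A^4 - 21 - 21*A^-4 - 3*A^-8
  A^-4 * (2 + 4*d^2) = 4 + 10*A^-4 + 4*A^-8
  A^-6 * (d) = -A^-4 - A^-8
Summing the groups: <K> = -A^12 + A^8 - A^4 + 2 - A^-4 + A^-8

Answer: -A^12 + A^8 - A^4 + 2 - A^-4 + A^-8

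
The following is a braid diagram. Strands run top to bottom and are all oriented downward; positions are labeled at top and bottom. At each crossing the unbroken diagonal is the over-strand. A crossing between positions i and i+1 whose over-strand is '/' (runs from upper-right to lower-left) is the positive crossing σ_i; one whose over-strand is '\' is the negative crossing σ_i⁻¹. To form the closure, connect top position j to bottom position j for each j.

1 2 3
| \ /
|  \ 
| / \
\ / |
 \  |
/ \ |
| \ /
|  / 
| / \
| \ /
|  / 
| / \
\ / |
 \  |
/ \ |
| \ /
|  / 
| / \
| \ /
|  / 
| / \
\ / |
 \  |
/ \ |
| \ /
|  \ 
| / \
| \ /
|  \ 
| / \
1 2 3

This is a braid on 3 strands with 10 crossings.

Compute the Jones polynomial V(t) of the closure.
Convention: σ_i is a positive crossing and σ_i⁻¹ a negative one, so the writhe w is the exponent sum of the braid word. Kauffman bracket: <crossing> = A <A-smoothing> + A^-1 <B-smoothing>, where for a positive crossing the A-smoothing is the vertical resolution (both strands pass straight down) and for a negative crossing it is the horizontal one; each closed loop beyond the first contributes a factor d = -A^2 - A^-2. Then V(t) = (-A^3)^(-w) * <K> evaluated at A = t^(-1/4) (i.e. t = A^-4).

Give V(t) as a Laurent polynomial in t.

Reading the diagram top to bottom ('/'-over between positions i,i+1 = s_i, '\'-over = s_i^-1): braid word = s2^-1 s1^-1 s2 s2 s1^-1 s2 s2 s1^-1 s2^-1 s2^-1.
Braid: s2^-1 s1^-1 s2 s2 s1^-1 s2 s2 s1^-1 s2^-1 s2^-1 on 3 strands, 10 crossings.
Writhe w = (#positive) - (#negative) = 4 - 6 = -2.
Computing the Kauffman bracket via state sum. There are 2^10 = 1024 states.
Smooth each crossing (0=||, 1=⌣⌢); contribution A^(Σ sign_k(1-2s_k)) * d^(L-1).
Tabulate the states by total A-exponent and number of loops L (A-exp: L × count):
  A^10: L=5 ×1
  A^8: L=4 ×10
  A^6: L=3 ×39, L=5 ×6
  A^4: L=2 ×66, L=4 ×52, L=6 ×2
  A^2: L=1 ×45, L=3 ×124, L=5 ×41
  A^0: L=2 ×118, L=4 ×113, L=6 ×21
  A^-2: L=1 ×20, L=3 ×120, L=5 ×63, L=7 ×7
  A^-4: L=2 ×30, L=4 ×68, L=6 ×21, L=8 ×1
  A^-6: L=3 ×20, L=5 ×22, L=7 ×3
  A^-8: L=4 ×7, L=6 ×3
  A^-10: L=5 ×1
Each group contributes A^e * Σ count * d^(L-1):
Powers of d = -A^2 - A^-2: d^2 = A^4 + 2 + A^-4; d^3 = -A^6 - 3*A^2 - 3*A^-2 - A^-6; d^4 = A^8 + 4*A^4 + 6 + 4*A^-4 + A^-8; d^5 = -A^10 - 5*A^6 - 10*A^2 - 10*A^-2 - 5*A^-6 - A^-10; d^6 = A^12 + 6*A^8 + 15*A^4 + 20 + 15*A^-4 + 6*A^-8 + A^-12; d^7 = -A^14 - 7*A^10 - 21*A^6 - 35*A^2 - 35*A^-2 - 21*A^-6 - 7*A^-10 - A^-14.
  A^10 * (d^4) = A^18 + 4*A^14 + 6*A^10 + 4*A^6 + A^2
  A^8 * (10*d^3) = -10*A^14 - 30*A^10 - 30*A^6 - 10*A^2
  A^6 * (39*d^2 + 6*d^4) = 6*A^14 + 63*A^10 + 114*A^6 + 63*A^2 + 6*A^-2
  A^4 * (66*d + 52*d^3 + 2*d^5) = -2*A^14 - 62*A^10 - 242*A^6 - 242*A^2 - 62*A^-2 - 2*A^-6
  A^2 * (45 + 124*d^2 + 41*d^4) = 41*A^10 + 288*A^6 + 539*A^2 + 288*A^-2 + 41*A^-6
  A^0 * (118*d + 113*d^3 + 21*d^5) = -21*A^10 - 218*A^6 - 667*A^2 - 667*A^-2 - 218*A^-6 - 21*A^-10
  A^-2 * (20 + 120*d^2 + 63*d^4 + 7*d^6) = 7*A^10 + 105*A^6 + 477*A^2 + 778*A^-2 + 477*A^-6 + 105*A^-10 + 7*A^-14
  A^-4 * (30*d + 68*d^3 + 21*d^5 + d^7) = -A^10 - 28*A^6 - 194*A^2 - 479*A^-2 - 479*A^-6 - 194*A^-10 - 28*A^-14 - A^-18
  A^-6 * (20*d^2 + 22*d^4 + 3*d^6) = 3*A^6 + 40*A^2 + 153*A^-2 + 232*A^-6 + 153*A^-10 + 40*A^-14 + 3*A^-18
  A^-8 * (7*d^3 + 3*d^5) = -3*A^2 - 22*A^-2 - 51*A^-6 - 51*A^-10 - 22*A^-14 - 3*A^-18
  A^-10 * (d^4) = A^-2 + 4*A^-6 + 6*A^-10 + 4*A^-14 + A^-18
Summing the groups: <K> = A^18 - 2*A^14 + 3*A^10 - 4*A^6 + 4*A^2 - 4*A^-2 + 4*A^-6 - 2*A^-10 + A^-14
Normalise by the writhe: (-A^3)^(-w) = (-A^3)^(2) = A^6, so f(A) = A^6 * <K> = A^24 - 2*A^20 + 3*A^16 - 4*A^12 + 4*A^8 - 4*A^4 + 4 - 2*A^-4 + A^-8.
Substitute A = t^(-1/4), i.e. A^e → t^(-e/4): V(t) = t^2 - 2*t + 4 - 4*t^-1 + 4*t^-2 - 4*t^-3 + 3*t^-4 - 2*t^-5 + t^-6

Answer: t^2 - 2*t + 4 - 4*t^-1 + 4*t^-2 - 4*t^-3 + 3*t^-4 - 2*t^-5 + t^-6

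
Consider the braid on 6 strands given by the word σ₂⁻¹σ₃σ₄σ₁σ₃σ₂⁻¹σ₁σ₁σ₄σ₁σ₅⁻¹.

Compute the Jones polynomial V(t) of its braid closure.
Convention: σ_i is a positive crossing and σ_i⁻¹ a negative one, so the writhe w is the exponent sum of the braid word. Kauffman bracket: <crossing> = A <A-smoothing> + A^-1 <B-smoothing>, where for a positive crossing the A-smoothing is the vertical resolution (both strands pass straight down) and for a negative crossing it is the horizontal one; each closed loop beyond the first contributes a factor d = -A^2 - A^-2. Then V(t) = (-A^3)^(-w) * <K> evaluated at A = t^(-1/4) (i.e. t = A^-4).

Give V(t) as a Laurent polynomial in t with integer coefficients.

The presented braid s2^-1 s3 s4 s1 s3 s2^-1 s1 s1 s4 s1 s5^-1 on 6 strands reduces by inverse Markov moves (closure unchanged at each step):
  Destabilize: the word has the form β·s5^-1 where s5^-1 occurs only as the final letter (β ∈ B_5); drop it and the last strand → 5 strands.
Reduced to β = s2^-1 s3 s4 s1 s3 s2^-1 s1 s1 s4 s1 on 5 strands, 10 crossings.
Compute on β:
Braid: s2^-1 s3 s4 s1 s3 s2^-1 s1 s1 s4 s1 on 5 strands, 10 crossings.
Writhe w = (#positive) - (#negative) = 8 - 2 = 6.
Enumerate smoothing states for the bracket polynomial. There are 2^10 = 1024 states.
For each crossing: s=0 is the vertical smoothing, s=1 horizontal. Crossing k contributes A^(sign_k * (1 - 2*s_k)); loop factor d = -A^2 - A^-2.
Tabulate the states by total A-exponent and number of loops L (A-exp: L × count):
  A^10: L=5 ×1
  A^8: L=4 ×10
  A^6: L=3 ×39, L=5 ×6
  A^4: L=2 ×68, L=4 ×51, L=6 ×1
  A^2: L=1 ×44, L=3 ×139, L=5 ×27
  A^0: L=2 ×126, L=4 ×118, L=6 ×8
  A^-2: L=1 ×11, L=3 ×140, L=5 ×58, L=7 ×1
  A^-4: L=2 ×19, L=4 ×85, L=6 ×16
  A^-6: L=3 ×15, L=5 ×28, L=7 ×2
  A^-8: L=4 ×6, L=6 ×4
  A^-10: L=5 ×1
Each group contributes A^e * Σ count * d^(L-1):
Powers of d = -A^2 - A^-2: d^2 = A^4 + 2 + A^-4; d^3 = -A^6 - 3*A^2 - 3*A^-2 - A^-6; d^4 = A^8 + 4*A^4 + 6 + 4*A^-4 + A^-8; d^5 = -A^10 - 5*A^6 - 10*A^2 - 10*A^-2 - 5*A^-6 - A^-10; d^6 = A^12 + 6*A^8 + 15*A^4 + 20 + 15*A^-4 + 6*A^-8 + A^-12.
  A^10 * (d^4) = A^18 + 4*A^14 + 6*A^10 + 4*A^6 + A^2
  A^8 * (10*d^3) = -10*A^14 - 30*A^10 - 30*A^6 - 10*A^2
  A^6 * (39*d^2 + 6*d^4) = 6*A^14 + 63*A^10 + 114*A^6 + 63*A^2 + 6*A^-2
  A^4 * (68*d + 51*d^3 + d^5) = -A^14 - 56*A^10 - 231*A^6 - 231*A^2 - 56*A^-2 - A^-6
  A^2 * (44 + 139*d^2 + 27*d^4) = 27*A^10 + 247*A^6 + 484*A^2 + 247*A^-2 + 27*A^-6
  A^0 * (126*d + 118*d^3 + 8*d^5) = -8*A^10 - 158*A^6 - 560*A^2 - 560*A^-2 - 158*A^-6 - 8*A^-10
  A^-2 * (11 + 140*d^2 + 58*d^4 + d^6) = A^10 + 64*A^6 + 387*A^2 + 659*A^-2 + 387*A^-6 + 64*A^-10 + A^-14
  A^-4 * (19*d + 85*d^3 + 16*d^5) = -16*A^6 - 165*A^2 - 434*A^-2 - 434*A^-6 - 165*A^-10 - 16*A^-14
  A^-6 * (15*d^2 + 28*d^4 + 2*d^6) = 2*A^6 + 40*A^2 + 157*A^-2 + 238*A^-6 + 157*A^-10 + 40*A^-14 + 2*A^-18
  A^-8 * (6*d^3 + 4*d^5) = -4*A^2 - 26*A^-2 - 58*A^-6 - 58*A^-10 - 26*A^-14 - 4*A^-18
  A^-10 * (d^4) = A^-2 + 4*A^-6 + 6*A^-10 + 4*A^-14 + A^-18
Summing the groups: <K> = A^18 - A^14 + 3*A^10 - 4*A^6 + 5*A^2 - 6*A^-2 + 5*A^-6 - 4*A^-10 + 3*A^-14 - A^-18
Normalise by the writhe: (-A^3)^(-w) = (-A^3)^(-6) = A^-18, so f(A) = A^-18 * <K> = 1 - A^-4 + 3*A^-8 - 4*A^-12 + 5*A^-16 - 6*A^-20 + 5*A^-24 - 4*A^-28 + 3*A^-32 - A^-36.
Substitute A = t^(-1/4), i.e. A^e → t^(-e/4): V(t) = -t^9 + 3*t^8 - 4*t^7 + 5*t^6 - 6*t^5 + 5*t^4 - 4*t^3 + 3*t^2 - t + 1

Answer: -t^9 + 3*t^8 - 4*t^7 + 5*t^6 - 6*t^5 + 5*t^4 - 4*t^3 + 3*t^2 - t + 1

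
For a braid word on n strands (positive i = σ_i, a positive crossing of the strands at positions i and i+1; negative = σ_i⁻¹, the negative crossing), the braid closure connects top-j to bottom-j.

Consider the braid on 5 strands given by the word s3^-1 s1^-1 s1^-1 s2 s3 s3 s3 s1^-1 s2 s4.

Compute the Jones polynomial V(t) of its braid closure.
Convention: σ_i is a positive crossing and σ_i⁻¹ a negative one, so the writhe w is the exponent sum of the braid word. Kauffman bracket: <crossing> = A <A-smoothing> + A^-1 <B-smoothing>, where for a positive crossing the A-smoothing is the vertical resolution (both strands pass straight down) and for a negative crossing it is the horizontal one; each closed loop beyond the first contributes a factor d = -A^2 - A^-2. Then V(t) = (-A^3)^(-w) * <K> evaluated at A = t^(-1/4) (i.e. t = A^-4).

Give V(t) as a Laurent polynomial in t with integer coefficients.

The presented braid s3^-1 s1^-1 s1^-1 s2 s3 s3 s3 s1^-1 s2 s4 on 5 strands reduces by inverse Markov moves (closure unchanged at each step):
  Destabilize: the word has the form β·s4 where s4 occurs only as the final letter (β ∈ B_4); drop it and the last strand → 4 strands.
Reduced to β = s3^-1 s1^-1 s1^-1 s2 s3 s3 s3 s1^-1 s2 on 4 strands, 9 crossings.
Compute on β:
Braid: s3^-1 s1^-1 s1^-1 s2 s3 s3 s3 s1^-1 s2 on 4 strands, 9 crossings.
Writhe w = (#positive) - (#negative) = 5 - 4 = 1.
Enumerate smoothing states for the bracket polynomial. There are 2^9 = 512 states.
Each crossing splits two ways (0=vertical, 1=horizontal). The state's weight is A^(#A-smoothings - #B-smoothings) * d^(loops - 1).
Tabulate the states by total A-exponent and number of loops L (A-exp: L × count):
  A^9: L=4 ×1
  A^7: L=3 ×5, L=5 ×4
  A^5: L=2 ×10, L=4 ×23, L=6 ×3
  A^3: L=1 ×8, L=3 ×57, L=5 ×18, L=7 ×1
  A^1: L=2 ×70, L=4 ×50, L=6 ×6
  A^-1: L=1 ×33, L=3 ×75, L=5 ×18
  A^-3: L=2 ×51, L=4 ×32, L=6 ×1
  A^-5: L=3 ×32, L=5 ×4
  A^-7: L=4 ×9
  A^-9: L=5 ×1
Each group contributes A^e * Σ count * d^(L-1):
Powers of d = -A^2 - A^-2: d^2 = A^4 + 2 + A^-4; d^3 = -A^6 - 3*A^2 - 3*A^-2 - A^-6; d^4 = A^8 + 4*A^4 + 6 + 4*A^-4 + A^-8; d^5 = -A^10 - 5*A^6 - 10*A^2 - 10*A^-2 - 5*A^-6 - A^-10; d^6 = A^12 + 6*A^8 + 15*A^4 + 20 + 15*A^-4 + 6*A^-8 + A^-12.
  A^9 * (d^3) = -A^15 - 3*A^11 - 3*A^7 - A^3
  A^7 * (5*d^2 + 4*d^4) = 4*A^15 + 21*A^11 + 34*A^7 + 21*A^3 + 4*A^-1
  A^5 * (10*d + 23*d^3 + 3*d^5) = -3*A^15 - 38*A^11 - 109*A^7 - 109*A^3 - 38*A^-1 - 3*A^-5
  A^3 * (8 + 57*d^2 + 18*d^4 + d^6) = A^15 + 24*A^11 + 144*A^7 + 250*A^3 + 144*A^-1 + 24*A^-5 + A^-9
  A^1 * (70*d + 50*d^3 + 6*d^5) = -6*A^11 - 80*A^7 - 280*A^3 - 280*A^-1 - 80*A^-5 - 6*A^-9
  A^-1 * (33 + 75*d^2 + 18*d^4) = 18*A^7 + 147*A^3 + 291*A^-1 + 147*A^-5 + 18*A^-9
  A^-3 * (51*d + 32*d^3 + d^5) = -A^7 - 37*A^3 - 157*A^-1 - 157*A^-5 - 37*A^-9 - A^-13
  A^-5 * (32*d^2 + 4*d^4) = 4*A^3 + 48*A^-1 + 88*A^-5 + 48*A^-9 + 4*A^-13
  A^-7 * (9*d^3) = -9*A^-1 - 27*A^-5 - 27*A^-9 - 9*A^-13
  A^-9 * (d^4) = A^-1 + 4*A^-5 + 6*A^-9 + 4*A^-13 + A^-17
Summing the groups: <K> = A^15 - 2*A^11 + 3*A^7 - 5*A^3 + 4*A^-1 - 4*A^-5 + 3*A^-9 - 2*A^-13 + A^-17
Normalise by the writhe: (-A^3)^(-w) = (-A^3)^(-1) = -A^-3, so f(A) = -A^-3 * <K> = -A^12 + 2*A^8 - 3*A^4 + 5 - 4*A^-4 + 4*A^-8 - 3*A^-12 + 2*A^-16 - A^-20.
Substitute A = t^(-1/4), i.e. A^e → t^(-e/4): V(t) = -t^5 + 2*t^4 - 3*t^3 + 4*t^2 - 4*t + 5 - 3*t^-1 + 2*t^-2 - t^-3

Answer: -t^5 + 2*t^4 - 3*t^3 + 4*t^2 - 4*t + 5 - 3*t^-1 + 2*t^-2 - t^-3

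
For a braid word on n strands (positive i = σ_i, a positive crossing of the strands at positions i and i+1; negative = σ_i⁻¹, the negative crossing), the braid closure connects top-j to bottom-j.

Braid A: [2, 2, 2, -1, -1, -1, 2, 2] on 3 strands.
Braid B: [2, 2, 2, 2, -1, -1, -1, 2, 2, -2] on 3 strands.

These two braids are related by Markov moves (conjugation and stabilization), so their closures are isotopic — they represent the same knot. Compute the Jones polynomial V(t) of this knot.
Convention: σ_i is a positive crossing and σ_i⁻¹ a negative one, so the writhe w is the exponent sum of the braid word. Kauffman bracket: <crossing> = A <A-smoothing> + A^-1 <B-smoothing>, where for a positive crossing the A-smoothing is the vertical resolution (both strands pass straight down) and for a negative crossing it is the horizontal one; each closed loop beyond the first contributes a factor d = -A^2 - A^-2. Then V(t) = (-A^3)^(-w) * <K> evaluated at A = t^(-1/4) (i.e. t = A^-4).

-t^6 + t^5 - 2*t^4 + 3*t^3 - 2*t^2 + 3*t - 1 + t^-1 - t^-2

Derivation:
Markov-equivalent braids have isotopic closures, hence identical knot invariants. Strip the Markov moves from each word to reach a common short braid β, then compute V(t) once on β.
Braid A: s2 s2 s2 s1^-1 s1^-1 s1^-1 s2 s2 on 3 strands has no conjugating prefix/suffix or stabilization to strip; take β = s2 s2 s2 s1^-1 s1^-1 s1^-1 s2 s2.
Braid B: s2 s2 s2 s2 s1^-1 s1^-1 s1^-1 s2 s2 s2^-1 on 3 strands reduces by inverse Markov moves (closure unchanged at each step):
  Deconjugate: the word is γ·β·γ⁻¹ with γ = s2 (prefix) and γ⁻¹ = s2^-1 (suffix); strip both.
Reduced to β = s2 s2 s2 s1^-1 s1^-1 s1^-1 s2 s2 on 3 strands, 8 crossings.
Both give the same β = s2 s2 s2 s1^-1 s1^-1 s1^-1 s2 s2 on 3 strands, so one state sum suffices:
Braid: s2 s2 s2 s1^-1 s1^-1 s1^-1 s2 s2 on 3 strands, 8 crossings.
Writhe w = (#positive) - (#negative) = 5 - 3 = 2.
Computing the Kauffman bracket via state sum. There are 2^8 = 256 states.
For each crossing: s=0 is the vertical smoothing, s=1 horizontal. Crossing k contributes A^(sign_k * (1 - 2*s_k)); loop factor d = -A^2 - A^-2.
Tabulate the states by total A-exponent and number of loops L (A-exp: L × count):
  A^8: L=4 ×1
  A^6: L=3 ×8
  A^4: L=2 ×18, L=4 ×10
  A^2: L=1 ×15, L=3 ×31, L=5 ×10
  A^0: L=2 ×35, L=4 ×30, L=6 ×5
  A^-2: L=3 ×40, L=5 ×15, L=7 ×1
  A^-4: L=4 ×25, L=6 ×3
  A^-6: L=5 ×8
  A^-8: L=6 ×1
Each group contributes A^e * Σ count * d^(L-1):
Powers of d = -A^2 - A^-2: d^2 = A^4 + 2 + A^-4; d^3 = -A^6 - 3*A^2 - 3*A^-2 - A^-6; d^4 = A^8 + 4*A^4 + 6 + 4*A^-4 + A^-8; d^5 = -A^10 - 5*A^6 - 10*A^2 - 10*A^-2 - 5*A^-6 - A^-10; d^6 = A^12 + 6*A^8 + 15*A^4 + 20 + 15*A^-4 + 6*A^-8 + A^-12.
  A^8 * (d^3) = -A^14 - 3*A^10 - 3*A^6 - A^2
  A^6 * (8*d^2) = 8*A^10 + 16*A^6 + 8*A^2
  A^4 * (18*d + 10*d^3) = -10*A^10 - 48*A^6 - 48*A^2 - 10*A^-2
  A^2 * (15 + 31*d^2 + 10*d^4) = 10*A^10 + 71*A^6 + 137*A^2 + 71*A^-2 + 10*A^-6
  A^0 * (35*d + 30*d^3 + 5*d^5) = -5*A^10 - 55*A^6 - 175*A^2 - 175*A^-2 - 55*A^-6 - 5*A^-10
  A^-2 * (40*d^2 + 15*d^4 + d^6) = A^10 + 21*A^6 + 115*A^2 + 190*A^-2 + 115*A^-6 + 21*A^-10 + A^-14
  A^-4 * (25*d^3 + 3*d^5) = -3*A^6 - 40*A^2 - 105*A^-2 - 105*A^-6 - 40*A^-10 - 3*A^-14
  A^-6 * (8*d^4) = 8*A^2 + 32*A^-2 + 48*A^-6 + 32*A^-10 + 8*A^-14
  A^-8 * (d^5) = -A^2 - 5*A^-2 - 10*A^-6 - 10*A^-10 - 5*A^-14 - A^-18
Summing the groups: <K> = -A^14 + A^10 - A^6 + 3*A^2 - 2*A^-2 + 3*A^-6 - 2*A^-10 + A^-14 - A^-18
Normalise by the writhe: (-A^3)^(-w) = (-A^3)^(-2) = A^-6, so f(A) = A^-6 * <K> = -A^8 + A^4 - 1 + 3*A^-4 - 2*A^-8 + 3*A^-12 - 2*A^-16 + A^-20 - A^-24.
Substitute A = t^(-1/4), i.e. A^e → t^(-e/4): V(t) = -t^6 + t^5 - 2*t^4 + 3*t^3 - 2*t^2 + 3*t - 1 + t^-1 - t^-2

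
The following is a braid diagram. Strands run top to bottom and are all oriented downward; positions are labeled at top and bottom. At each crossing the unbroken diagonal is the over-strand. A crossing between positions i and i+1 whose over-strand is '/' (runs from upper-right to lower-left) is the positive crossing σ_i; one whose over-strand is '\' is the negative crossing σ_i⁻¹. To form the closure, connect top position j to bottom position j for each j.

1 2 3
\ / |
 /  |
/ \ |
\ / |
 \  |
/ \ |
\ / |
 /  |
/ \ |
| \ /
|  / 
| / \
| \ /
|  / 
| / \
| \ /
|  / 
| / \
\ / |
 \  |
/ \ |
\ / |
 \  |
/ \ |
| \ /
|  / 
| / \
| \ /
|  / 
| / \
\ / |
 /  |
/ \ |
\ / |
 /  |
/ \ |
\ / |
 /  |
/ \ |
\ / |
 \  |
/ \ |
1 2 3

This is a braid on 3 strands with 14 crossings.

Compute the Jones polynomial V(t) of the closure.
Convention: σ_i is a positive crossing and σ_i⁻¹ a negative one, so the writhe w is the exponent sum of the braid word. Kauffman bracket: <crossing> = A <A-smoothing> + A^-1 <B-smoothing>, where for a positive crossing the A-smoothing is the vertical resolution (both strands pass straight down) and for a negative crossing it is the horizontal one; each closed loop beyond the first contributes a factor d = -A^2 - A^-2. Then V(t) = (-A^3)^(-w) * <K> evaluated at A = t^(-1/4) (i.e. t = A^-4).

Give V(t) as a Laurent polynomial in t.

t^10 - 3*t^9 + 5*t^8 - 7*t^7 + 7*t^6 - 7*t^5 + 6*t^4 - 3*t^3 + 2*t^2

Derivation:
Reading the diagram top to bottom ('/'-over between positions i,i+1 = s_i, '\'-over = s_i^-1): braid word = s1 s1^-1 s1 s2 s2 s2 s1^-1 s1^-1 s2 s2 s1 s1 s1 s1^-1.
The presented braid s1 s1^-1 s1 s2 s2 s2 s1^-1 s1^-1 s2 s2 s1 s1 s1 s1^-1 on 3 strands reduces by inverse Markov moves (closure unchanged at each step):
  Deconjugate: the word is γ·β·γ⁻¹ with γ = s1 s1^-1 (prefix) and γ⁻¹ = s1 s1^-1 (suffix); strip both.
Reduced to β = s1 s2 s2 s2 s1^-1 s1^-1 s2 s2 s1 s1 on 3 strands, 10 crossings.
Compute on β:
Braid: s1 s2 s2 s2 s1^-1 s1^-1 s2 s2 s1 s1 on 3 strands, 10 crossings.
Writhe w = (#positive) - (#negative) = 8 - 2 = 6.
Computing the Kauffman bracket via state sum. There are 2^10 = 1024 states.
For each crossing: s=0 is the vertical smoothing, s=1 horizontal. Crossing k contributes A^(sign_k * (1 - 2*s_k)); loop factor d = -A^2 - A^-2.
Tabulate the states by total A-exponent and number of loops L (A-exp: L × count):
  A^10: L=3 ×1
  A^8: L=2 ×7, L=4 ×3
  A^6: L=1 ×10, L=3 ×32, L=5 ×3
  A^4: L=2 ×76, L=4 ×43, L=6 ×1
  A^2: L=1 ×51, L=3 ×132, L=5 ×27
  A^0: L=2 ×135, L=4 ×109, L=6 ×8
  A^-2: L=3 ×161, L=5 ×48, L=7 ×1
  A^-4: L=4 ×109, L=6 ×11
  A^-6: L=5 ×44, L=7 ×1
  A^-8: L=6 ×10
  A^-10: L=7 ×1
Each group contributes A^e * Σ count * d^(L-1):
Powers of d = -A^2 - A^-2: d^2 = A^4 + 2 + A^-4; d^3 = -A^6 - 3*A^2 - 3*A^-2 - A^-6; d^4 = A^8 + 4*A^4 + 6 + 4*A^-4 + A^-8; d^5 = -A^10 - 5*A^6 - 10*A^2 - 10*A^-2 - 5*A^-6 - A^-10; d^6 = A^12 + 6*A^8 + 15*A^4 + 20 + 15*A^-4 + 6*A^-8 + A^-12.
  A^10 * (d^2) = A^14 + 2*A^10 + A^6
  A^8 * (7*d + 3*d^3) = -3*A^14 - 16*A^10 - 16*A^6 - 3*A^2
  A^6 * (10 + 32*d^2 + 3*d^4) = 3*A^14 + 44*A^10 + 92*A^6 + 44*A^2 + 3*A^-2
  A^4 * (76*d + 43*d^3 + d^5) = -A^14 - 48*A^10 - 215*A^6 - 215*A^2 - 48*A^-2 - A^-6
  A^2 * (51 + 132*d^2 + 27*d^4) = 27*A^10 + 240*A^6 + 477*A^2 + 240*A^-2 + 27*A^-6
  A^0 * (135*d + 109*d^3 + 8*d^5) = -8*A^10 - 149*A^6 - 542*A^2 - 542*A^-2 - 149*A^-6 - 8*A^-10
  A^-2 * (161*d^2 + 48*d^4 + d^6) = A^10 + 54*A^6 + 368*A^2 + 630*A^-2 + 368*A^-6 + 54*A^-10 + A^-14
  A^-4 * (109*d^3 + 11*d^5) = -11*A^6 - 164*A^2 - 437*A^-2 - 437*A^-6 - 164*A^-10 - 11*A^-14
  A^-6 * (44*d^4 + d^6) = A^6 + 50*A^2 + 191*A^-2 + 284*A^-6 + 191*A^-10 + 50*A^-14 + A^-18
  A^-8 * (10*d^5) = -10*A^2 - 50*A^-2 - 100*A^-6 - 100*A^-10 - 50*A^-14 - 10*A^-18
  A^-10 * (d^6) = A^2 + 6*A^-2 + 15*A^-6 + 20*A^-10 + 15*A^-14 + 6*A^-18 + A^-22
Summing the groups: <K> = 2*A^10 - 3*A^6 + 6*A^2 - 7*A^-2 + 7*A^-6 - 7*A^-10 + 5*A^-14 - 3*A^-18 + A^-22
Normalise by the writhe: (-A^3)^(-w) = (-A^3)^(-6) = A^-18, so f(A) = A^-18 * <K> = 2*A^-8 - 3*A^-12 + 6*A^-16 - 7*A^-20 + 7*A^-24 - 7*A^-28 + 5*A^-32 - 3*A^-36 + A^-40.
Substitute A = t^(-1/4), i.e. A^e → t^(-e/4): V(t) = t^10 - 3*t^9 + 5*t^8 - 7*t^7 + 7*t^6 - 7*t^5 + 6*t^4 - 3*t^3 + 2*t^2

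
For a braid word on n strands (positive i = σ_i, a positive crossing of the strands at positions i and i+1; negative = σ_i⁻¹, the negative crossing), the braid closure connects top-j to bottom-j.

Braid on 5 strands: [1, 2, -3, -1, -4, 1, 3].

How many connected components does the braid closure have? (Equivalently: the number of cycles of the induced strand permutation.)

Track the strand permutation on 5 strands, starting from identity.
  step 1: s1 swaps positions 1,2 -> [2 1 3 4 5]
  step 2: s2 swaps positions 2,3 -> [2 3 1 4 5]
  step 3: s3^-1 swaps positions 3,4 -> [2 3 4 1 5]
  step 4: s1^-1 swaps positions 1,2 -> [3 2 4 1 5]
  step 5: s4^-1 swaps positions 4,5 -> [3 2 4 5 1]
  step 6: s1 swaps positions 1,2 -> [2 3 4 5 1]
  step 7: s3 swaps positions 3,4 -> [2 3 5 4 1]
Final permutation (position -> original strand): [2 3 5 4 1]
Closure components = cycle count of this permutation = 2.

Answer: 2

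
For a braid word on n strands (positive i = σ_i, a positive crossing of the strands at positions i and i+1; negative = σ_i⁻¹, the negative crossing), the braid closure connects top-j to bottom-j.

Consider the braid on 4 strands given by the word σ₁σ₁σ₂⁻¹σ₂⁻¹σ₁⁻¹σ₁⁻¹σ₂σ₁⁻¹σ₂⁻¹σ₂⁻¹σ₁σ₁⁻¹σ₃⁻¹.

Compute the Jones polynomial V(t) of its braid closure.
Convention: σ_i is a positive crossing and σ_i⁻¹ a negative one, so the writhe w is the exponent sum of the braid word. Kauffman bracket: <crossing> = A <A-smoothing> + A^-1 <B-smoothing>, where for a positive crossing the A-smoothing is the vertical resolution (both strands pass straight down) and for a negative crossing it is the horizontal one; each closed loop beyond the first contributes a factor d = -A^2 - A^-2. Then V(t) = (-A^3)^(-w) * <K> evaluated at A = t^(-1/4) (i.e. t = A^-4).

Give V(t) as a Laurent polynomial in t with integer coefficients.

-1 + 4*t^-1 - 5*t^-2 + 7*t^-3 - 7*t^-4 + 6*t^-5 - 5*t^-6 + 3*t^-7 - t^-8

Derivation:
The presented braid s1 s1 s2^-1 s2^-1 s1^-1 s1^-1 s2 s1^-1 s2^-1 s2^-1 s1 s1^-1 s3^-1 on 4 strands reduces by inverse Markov moves (closure unchanged at each step):
  Destabilize: the word has the form β·s3^-1 where s3^-1 occurs only as the final letter (β ∈ B_3); drop it and the last strand → 3 strands.
  Deconjugate: the word is γ·β·γ⁻¹ with γ = s1 (prefix) and γ⁻¹ = s1^-1 (suffix); strip both.
Reduced to β = s1 s2^-1 s2^-1 s1^-1 s1^-1 s2 s1^-1 s2^-1 s2^-1 s1 on 3 strands, 10 crossings.
Compute on β:
Braid: s1 s2^-1 s2^-1 s1^-1 s1^-1 s2 s1^-1 s2^-1 s2^-1 s1 on 3 strands, 10 crossings.
Writhe w = (#positive) - (#negative) = 3 - 7 = -4.
Computing the Kauffman bracket via state sum. There are 2^10 = 1024 states.
For each crossing: s=0 is the vertical smoothing, s=1 horizontal. Crossing k contributes A^(sign_k * (1 - 2*s_k)); loop factor d = -A^2 - A^-2.
Tabulate the states by total A-exponent and number of loops L (A-exp: L × count):
  A^10: L=6 ×1
  A^8: L=5 ×10
  A^6: L=4 ×43, L=6 ×2
  A^4: L=3 ×98, L=5 ×22
  A^2: L=2 ×118, L=4 ×88, L=6 ×4
  A^0: L=1 ×60, L=3 ×162, L=5 ×30
  A^-2: L=2 ×128, L=4 ×79, L=6 ×3
  A^-4: L=1 ×23, L=3 ×84, L=5 ×13
  A^-6: L=2 ×27, L=4 ×18
  A^-8: L=1 ×2, L=3 ×8
  A^-10: L=2 ×1
Each group contributes A^e * Σ count * d^(L-1):
Powers of d = -A^2 - A^-2: d^2 = A^4 + 2 + A^-4; d^3 = -A^6 - 3*A^2 - 3*A^-2 - A^-6; d^4 = A^8 + 4*A^4 + 6 + 4*A^-4 + A^-8; d^5 = -A^10 - 5*A^6 - 10*A^2 - 10*A^-2 - 5*A^-6 - A^-10.
  A^10 * (d^5) = -A^20 - 5*A^16 - 10*A^12 - 10*A^8 - 5*A^4 - 1
  A^8 * (10*d^4) = 10*A^16 + 40*A^12 + 60*A^8 + 40*A^4 + 10
  A^6 * (43*d^3 + 2*d^5) = -2*A^16 - 53*A^12 - 149*A^8 - 149*A^4 - 53 - 2*A^-4
  A^4 * (98*d^2 + 22*d^4) = 22*A^12 + 186*A^8 + 328*A^4 + 186 + 22*A^-4
  A^2 * (118*d + 88*d^3 + 4*d^5) = -4*A^12 - 108*A^8 - 422*A^4 - 422 - 108*A^-4 - 4*A^-8
  A^0 * (60 + 162*d^2 + 30*d^4) = 30*A^8 + 282*A^4 + 564 + 282*A^-4 + 30*A^-8
  A^-2 * (128*d + 79*d^3 + 3*d^5) = -3*A^8 - 94*A^4 - 395 - 395*A^-4 - 94*A^-8 - 3*A^-12
  A^-4 * (23 + 84*d^2 + 13*d^4) = 13*A^4 + 136 + 269*A^-4 + 136*A^-8 + 13*A^-12
  A^-6 * (27*d + 18*d^3) = -18 - 81*A^-4 - 81*A^-8 - 18*A^-12
  A^-8 * (2 + 8*d^2) = 8*A^-4 + 18*A^-8 + 8*A^-12
  A^-10 * (d) = -A^-8 - A^-12
Summing the groups: <K> = -A^20 + 3*A^16 - 5*A^12 + 6*A^8 - 7*A^4 + 7 - 5*A^-4 + 4*A^-8 - A^-12
Normalise by the writhe: (-A^3)^(-w) = (-A^3)^(4) = A^12, so f(A) = A^12 * <K> = -A^32 + 3*A^28 - 5*A^24 + 6*A^20 - 7*A^16 + 7*A^12 - 5*A^8 + 4*A^4 - 1.
Substitute A = t^(-1/4), i.e. A^e → t^(-e/4): V(t) = -1 + 4*t^-1 - 5*t^-2 + 7*t^-3 - 7*t^-4 + 6*t^-5 - 5*t^-6 + 3*t^-7 - t^-8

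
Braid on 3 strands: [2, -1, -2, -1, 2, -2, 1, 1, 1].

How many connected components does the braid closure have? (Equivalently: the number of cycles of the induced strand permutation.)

Track the strand permutation on 3 strands, starting from identity.
  step 1: s2 swaps positions 2,3 -> [1 3 2]
  step 2: s1^-1 swaps positions 1,2 -> [3 1 2]
  step 3: s2^-1 swaps positions 2,3 -> [3 2 1]
  step 4: s1^-1 swaps positions 1,2 -> [2 3 1]
  step 5: s2 swaps positions 2,3 -> [2 1 3]
  step 6: s2^-1 swaps positions 2,3 -> [2 3 1]
  step 7: s1 swaps positions 1,2 -> [3 2 1]
  step 8: s1 swaps positions 1,2 -> [2 3 1]
  step 9: s1 swaps positions 1,2 -> [3 2 1]
Final permutation (position -> original strand): [3 2 1]
Closure components = cycle count of this permutation = 2.

Answer: 2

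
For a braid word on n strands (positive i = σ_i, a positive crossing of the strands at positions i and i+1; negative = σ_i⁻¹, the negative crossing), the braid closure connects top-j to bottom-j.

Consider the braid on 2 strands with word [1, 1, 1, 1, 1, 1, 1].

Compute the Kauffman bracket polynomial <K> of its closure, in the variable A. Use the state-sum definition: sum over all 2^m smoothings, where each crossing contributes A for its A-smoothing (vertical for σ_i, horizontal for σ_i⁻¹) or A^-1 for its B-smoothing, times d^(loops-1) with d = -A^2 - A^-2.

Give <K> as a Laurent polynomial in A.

Braid: s1 s1 s1 s1 s1 s1 s1 on 2 strands, 7 crossings.
Writhe w = (#positive) - (#negative) = 7 - 0 = 7.
State-sum expansion of <K>. There are 2^7 = 128 states.
Each crossing splits two ways (0=vertical, 1=horizontal). The state's weight is A^(#A-smoothings - #B-smoothings) * d^(loops - 1).
Tabulate the states by total A-exponent and number of loops L (A-exp: L × count):
  A^7: L=2 ×1
  A^5: L=1 ×7
  A^3: L=2 ×21
  A^1: L=3 ×35
  A^-1: L=4 ×35
  A^-3: L=5 ×21
  A^-5: L=6 ×7
  A^-7: L=7 ×1
Each group contributes A^e * Σ count * d^(L-1):
Powers of d = -A^2 - A^-2: d^2 = A^4 + 2 + A^-4; d^3 = -A^6 - 3*A^2 - 3*A^-2 - A^-6; d^4 = A^8 + 4*A^4 + 6 + 4*A^-4 + A^-8; d^5 = -A^10 - 5*A^6 - 10*A^2 - 10*A^-2 - 5*A^-6 - A^-10; d^6 = A^12 + 6*A^8 + 15*A^4 + 20 + 15*A^-4 + 6*A^-8 + A^-12.
  A^7 * (d) = -A^9 - A^5
  A^5 * (7) = 7*A^5
  A^3 * (21*d) = -21*A^5 - 21*A
  A^1 * (35*d^2) = 35*A^5 + 70*A + 35*A^-3
  A^-1 * (35*d^3) = -35*A^5 - 105*A - 105*A^-3 - 35*A^-7
  A^-3 * (21*d^4) = 21*A^5 + 84*A + 126*A^-3 + 84*A^-7 + 21*A^-11
  A^-5 * (7*d^5) = -7*A^5 - 35*A - 70*A^-3 - 70*A^-7 - 35*A^-11 - 7*A^-15
  A^-7 * (d^6) = A^5 + 6*A + 15*A^-3 + 20*A^-7 + 15*A^-11 + 6*A^-15 + A^-19
Summing the groups: <K> = -A^9 - A + A^-3 - A^-7 + A^-11 - A^-15 + A^-19

Answer: -A^9 - A + A^-3 - A^-7 + A^-11 - A^-15 + A^-19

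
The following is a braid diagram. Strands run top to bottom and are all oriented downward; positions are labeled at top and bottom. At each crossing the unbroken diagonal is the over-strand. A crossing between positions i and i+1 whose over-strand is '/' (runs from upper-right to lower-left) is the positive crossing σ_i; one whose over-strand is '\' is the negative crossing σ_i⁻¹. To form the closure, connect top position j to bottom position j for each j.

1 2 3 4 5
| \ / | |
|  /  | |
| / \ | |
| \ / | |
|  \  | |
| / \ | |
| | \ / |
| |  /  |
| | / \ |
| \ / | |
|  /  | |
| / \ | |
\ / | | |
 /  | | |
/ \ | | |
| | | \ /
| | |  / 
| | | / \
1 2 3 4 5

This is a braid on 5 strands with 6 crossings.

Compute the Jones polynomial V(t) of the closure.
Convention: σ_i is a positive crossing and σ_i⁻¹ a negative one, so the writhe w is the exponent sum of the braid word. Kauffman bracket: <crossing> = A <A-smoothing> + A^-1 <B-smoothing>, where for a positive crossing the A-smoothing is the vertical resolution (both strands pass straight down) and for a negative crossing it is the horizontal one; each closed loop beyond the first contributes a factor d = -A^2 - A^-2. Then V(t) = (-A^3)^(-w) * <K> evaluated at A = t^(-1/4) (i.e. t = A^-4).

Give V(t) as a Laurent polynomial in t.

Reading the diagram top to bottom ('/'-over between positions i,i+1 = s_i, '\'-over = s_i^-1): braid word = s2 s2^-1 s3 s2 s1 s4.
The presented braid s2 s2^-1 s3 s2 s1 s4 on 5 strands reduces by inverse Markov moves (closure unchanged at each step):
  Destabilize: the word has the form β·s4 where s4 occurs only as the final letter (β ∈ B_4); drop it and the last strand → 4 strands.
Reduced to β = s2 s2^-1 s3 s2 s1 on 4 strands, 5 crossings.
Compute on β:
First cancel adjacent σ_i σ_i⁻¹ pairs (Reidemeister II — same braid, same closure): s2 s2^-1 s3 s2 s1 → s3 s2 s1.
Braid: s3 s2 s1 on 4 strands, 3 crossings.
Writhe w = (#positive) - (#negative) = 3 - 0 = 3.
State-sum expansion of <K>. There are 2^3 = 8 states.
Smooth each crossing (0=||, 1=⌣⌢); contribution A^(Σ sign_k(1-2s_k)) * d^(L-1).
  state 000: A-exp=+3, loops=4, term = A^3 * d^3
  state 001: A-exp=+1, loops=3, term = A^1 * d^2
  state 010: A-exp=+1, loops=3, term = A^1 * d^2
  state 011: A-exp=-1, loops=2, term = A^-1 * d^1
  state 100: A-exp=+1, loops=3, term = A^1 * d^2
  state 101: A-exp=-1, loops=2, term = A^-1 * d^1
  state 110: A-exp=-1, loops=2, term = A^-1 * d^1
  state 111: A-exp=-3, loops=1, term = A^-3 * d^0
Collect the terms by A-exponent (count of states per loop number):
Powers of d = -A^2 - A^-2: d^2 = A^4 + 2 + A^-4; d^3 = -A^6 - 3*A^2 - 3*A^-2 - A^-6.
  A^3 * (d^3) = -A^9 - 3*A^5 - 3*A - A^-3
  A^1 * (3*d^2) = 3*A^5 + 6*A + 3*A^-3
  A^-1 * (3*d) = -3*A - 3*A^-3
  A^-3 * (1) = A^-3
Summing the groups: <K> = -A^9
Normalise by the writhe: (-A^3)^(-w) = (-A^3)^(-3) = -A^-9, so f(A) = -A^-9 * <K> = 1.
Substitute A = t^(-1/4), i.e. A^e → t^(-e/4): V(t) = 1

Answer: 1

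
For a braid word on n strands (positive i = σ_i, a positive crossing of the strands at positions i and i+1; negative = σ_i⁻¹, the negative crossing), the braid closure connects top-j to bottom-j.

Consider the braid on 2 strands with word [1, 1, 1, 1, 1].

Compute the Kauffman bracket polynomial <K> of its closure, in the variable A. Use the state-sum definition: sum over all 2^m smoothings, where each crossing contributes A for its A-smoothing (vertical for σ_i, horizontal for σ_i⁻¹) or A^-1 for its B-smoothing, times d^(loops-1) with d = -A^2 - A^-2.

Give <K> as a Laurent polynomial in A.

Braid: s1 s1 s1 s1 s1 on 2 strands, 5 crossings.
Writhe w = (#positive) - (#negative) = 5 - 0 = 5.
State-sum expansion of <K>. There are 2^5 = 32 states.
For each crossing: s=0 is the vertical smoothing, s=1 horizontal. Crossing k contributes A^(sign_k * (1 - 2*s_k)); loop factor d = -A^2 - A^-2.
  state 00000: A-exp=+5, loops=2, term = A^5 * d^1
  state 00001: A-exp=+3, loops=1, term = A^3 * d^0
  state 00010: A-exp=+3, loops=1, term = A^3 * d^0
  state 00011: A-exp=+1, loops=2, term = A^1 * d^1
  state 00100: A-exp=+3, loops=1, term = A^3 * d^0
  state 00101: A-exp=+1, loops=2, term = A^1 * d^1
  state 00110: A-exp=+1, loops=2, term = A^1 * d^1
  state 00111: A-exp=-1, loops=3, term = A^-1 * d^2
  state 01000: A-exp=+3, loops=1, term = A^3 * d^0
  state 01001: A-exp=+1, loops=2, term = A^1 * d^1
  state 01010: A-exp=+1, loops=2, term = A^1 * d^1
  state 01011: A-exp=-1, loops=3, term = A^-1 * d^2
  state 01100: A-exp=+1, loops=2, term = A^1 * d^1
  state 01101: A-exp=-1, loops=3, term = A^-1 * d^2
  state 01110: A-exp=-1, loops=3, term = A^-1 * d^2
  state 01111: A-exp=-3, loops=4, term = A^-3 * d^3
  state 10000: A-exp=+3, loops=1, term = A^3 * d^0
  state 10001: A-exp=+1, loops=2, term = A^1 * d^1
  state 10010: A-exp=+1, loops=2, term = A^1 * d^1
  state 10011: A-exp=-1, loops=3, term = A^-1 * d^2
  state 10100: A-exp=+1, loops=2, term = A^1 * d^1
  state 10101: A-exp=-1, loops=3, term = A^-1 * d^2
  state 10110: A-exp=-1, loops=3, term = A^-1 * d^2
  state 10111: A-exp=-3, loops=4, term = A^-3 * d^3
  state 11000: A-exp=+1, loops=2, term = A^1 * d^1
  state 11001: A-exp=-1, loops=3, term = A^-1 * d^2
  state 11010: A-exp=-1, loops=3, term = A^-1 * d^2
  state 11011: A-exp=-3, loops=4, term = A^-3 * d^3
  state 11100: A-exp=-1, loops=3, term = A^-1 * d^2
  state 11101: A-exp=-3, loops=4, term = A^-3 * d^3
  state 11110: A-exp=-3, loops=4, term = A^-3 * d^3
  state 11111: A-exp=-5, loops=5, term = A^-5 * d^4
Collect the terms by A-exponent (count of states per loop number):
Powers of d = -A^2 - A^-2: d^2 = A^4 + 2 + A^-4; d^3 = -A^6 - 3*A^2 - 3*A^-2 - A^-6; d^4 = A^8 + 4*A^4 + 6 + 4*A^-4 + A^-8.
  A^5 * (d) = -A^7 - A^3
  A^3 * (5) = 5*A^3
  A^1 * (10*d) = -10*A^3 - 10*A^-1
  A^-1 * (10*d^2) = 10*A^3 + 20*A^-1 + 10*A^-5
  A^-3 * (5*d^3) = -5*A^3 - 15*A^-1 - 15*A^-5 - 5*A^-9
  A^-5 * (d^4) = A^3 + 4*A^-1 + 6*A^-5 + 4*A^-9 + A^-13
Summing the groups: <K> = -A^7 - A^-1 + A^-5 - A^-9 + A^-13

Answer: -A^7 - A^-1 + A^-5 - A^-9 + A^-13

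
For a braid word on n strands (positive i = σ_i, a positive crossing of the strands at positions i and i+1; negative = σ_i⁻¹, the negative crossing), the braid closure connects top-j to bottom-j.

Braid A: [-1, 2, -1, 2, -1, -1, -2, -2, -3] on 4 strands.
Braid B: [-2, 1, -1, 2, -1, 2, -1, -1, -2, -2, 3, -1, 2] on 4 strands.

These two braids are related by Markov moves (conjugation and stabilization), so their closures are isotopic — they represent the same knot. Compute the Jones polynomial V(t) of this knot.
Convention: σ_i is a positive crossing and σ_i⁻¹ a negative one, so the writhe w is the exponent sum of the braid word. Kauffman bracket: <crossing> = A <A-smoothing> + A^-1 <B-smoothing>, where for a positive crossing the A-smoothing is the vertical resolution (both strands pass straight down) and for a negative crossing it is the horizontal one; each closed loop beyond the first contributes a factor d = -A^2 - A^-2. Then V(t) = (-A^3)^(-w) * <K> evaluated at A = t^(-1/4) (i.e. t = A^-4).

2*t^-1 - 2*t^-2 + 3*t^-3 - 3*t^-4 + 2*t^-5 - 2*t^-6 + t^-7

Derivation:
Markov-equivalent braids have isotopic closures, hence identical knot invariants. Strip the Markov moves from each word to reach a common short braid β, then compute V(t) once on β.
Braid A: s1^-1 s2 s1^-1 s2 s1^-1 s1^-1 s2^-1 s2^-1 s3^-1 on 4 strands reduces by inverse Markov moves (closure unchanged at each step):
  Destabilize: the word has the form β·s3^-1 where s3^-1 occurs only as the final letter (β ∈ B_3); drop it and the last strand → 3 strands.
Reduced to β = s1^-1 s2 s1^-1 s2 s1^-1 s1^-1 s2^-1 s2^-1 on 3 strands, 8 crossings.
Braid B: s2^-1 s1 s1^-1 s2 s1^-1 s2 s1^-1 s1^-1 s2^-1 s2^-1 s3 s1^-1 s2 on 4 strands reduces by inverse Markov moves (closure unchanged at each step):
  Deconjugate: the word is γ·β·γ⁻¹ with γ = s2^-1 s1 (prefix) and γ⁻¹ = s1^-1 s2 (suffix); strip both.
  Destabilize: the word has the form β·s3 where s3 occurs only as the final letter (β ∈ B_3); drop it and the last strand → 3 strands.
Reduced to β = s1^-1 s2 s1^-1 s2 s1^-1 s1^-1 s2^-1 s2^-1 on 3 strands, 8 crossings.
Both give the same β = s1^-1 s2 s1^-1 s2 s1^-1 s1^-1 s2^-1 s2^-1 on 3 strands, so one state sum suffices:
Braid: s1^-1 s2 s1^-1 s2 s1^-1 s1^-1 s2^-1 s2^-1 on 3 strands, 8 crossings.
Writhe w = (#positive) - (#negative) = 2 - 6 = -4.
Computing the Kauffman bracket via state sum. There are 2^8 = 256 states.
Each crossing splits two ways (0=vertical, 1=horizontal). The state's weight is A^(#A-smoothings - #B-smoothings) * d^(loops - 1).
Tabulate the states by total A-exponent and number of loops L (A-exp: L × count):
  A^8: L=5 ×1
  A^6: L=4 ×8
  A^4: L=3 ×26, L=5 ×2
  A^2: L=2 ×41, L=4 ×15
  A^0: L=1 ×26, L=3 ×43, L=5 ×1
  A^-2: L=2 ×47, L=4 ×9
  A^-4: L=1 ×11, L=3 ×16, L=5 ×1
  A^-6: L=2 ×6, L=4 ×2
  A^-8: L=3 ×1
Each group contributes A^e * Σ count * d^(L-1):
Powers of d = -A^2 - A^-2: d^2 = A^4 + 2 + A^-4; d^3 = -A^6 - 3*A^2 - 3*A^-2 - A^-6; d^4 = A^8 + 4*A^4 + 6 + 4*A^-4 + A^-8.
  A^8 * (d^4) = A^16 + 4*A^12 + 6*A^8 + 4*A^4 + 1
  A^6 * (8*d^3) = -8*A^12 - 24*A^8 - 24*A^4 - 8
  A^4 * (26*d^2 + 2*d^4) = 2*A^12 + 34*A^8 + 64*A^4 + 34 + 2*A^-4
  A^2 * (41*d + 15*d^3) = -15*A^8 - 86*A^4 - 86 - 15*A^-4
  A^0 * (26 + 43*d^2 + d^4) = A^8 + 47*A^4 + 118 + 47*A^-4 + A^-8
  A^-2 * (47*d + 9*d^3) = -9*A^4 - 74 - 74*A^-4 - 9*A^-8
  A^-4 * (11 + 16*d^2 + d^4) = A^4 + 20 + 49*A^-4 + 20*A^-8 + A^-12
  A^-6 * (6*d + 2*d^3) = -2 - 12*A^-4 - 12*A^-8 - 2*A^-12
  A^-8 * (d^2) = A^-4 + 2*A^-8 + A^-12
Summing the groups: <K> = A^16 - 2*A^12 + 2*A^8 - 3*A^4 + 3 - 2*A^-4 + 2*A^-8
Normalise by the writhe: (-A^3)^(-w) = (-A^3)^(4) = A^12, so f(A) = A^12 * <K> = A^28 - 2*A^24 + 2*A^20 - 3*A^16 + 3*A^12 - 2*A^8 + 2*A^4.
Substitute A = t^(-1/4), i.e. A^e → t^(-e/4): V(t) = 2*t^-1 - 2*t^-2 + 3*t^-3 - 3*t^-4 + 2*t^-5 - 2*t^-6 + t^-7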